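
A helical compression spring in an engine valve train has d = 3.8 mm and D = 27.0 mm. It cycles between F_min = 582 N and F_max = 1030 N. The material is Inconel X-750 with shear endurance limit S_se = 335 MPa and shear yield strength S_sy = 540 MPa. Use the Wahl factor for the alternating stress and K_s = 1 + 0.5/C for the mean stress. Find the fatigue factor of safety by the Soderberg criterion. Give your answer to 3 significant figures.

C = D/d = 27.0/3.8 = 7.1053; K_W = (4C−1)/(4C−4)+0.615/C = 1.2094; K_s = 1+0.5/C = 1.0704
F_a = (F_max−F_min)/2 = 224 N; F_m = (F_max+F_min)/2 = 806 N
τ_a = K_W·8F_aD/(πd³) = 1.2094 × 280.67 = 339.45 MPa
τ_m = K_s·8F_mD/(πd³) = 1.0704 × 1009.9 = 1081 MPa
Soderberg: 1/n_f = τ_a/S_se + τ_m/S_sy = 339.45/335 + 1081/540 = 1.01327 + 2.00184 = 3.0151
n_f = 1/3.0151 = 0.3317

0.332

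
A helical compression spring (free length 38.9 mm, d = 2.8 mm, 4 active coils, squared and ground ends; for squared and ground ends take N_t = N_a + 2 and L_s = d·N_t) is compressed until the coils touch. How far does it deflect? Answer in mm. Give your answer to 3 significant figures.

22.1 mm

N_t = 6; L_s = 2.8·6 = 16.8 mm
δ_solid = L₀ − L_s = 38.9 − 16.8 = 22.1 mm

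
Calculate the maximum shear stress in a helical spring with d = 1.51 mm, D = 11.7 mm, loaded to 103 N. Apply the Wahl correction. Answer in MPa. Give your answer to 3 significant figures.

Spring index C = D/d = 11.7/1.51 = 7.7483
K_W = (4C−1)/(4C−4) + 0.615/C = 29.993/26.993 + 0.0794 = 1.1905
τ₀ = 8FD/(πd³) = 8·103·11.7/(π·1.51³) = 9640.8/10.816 = 891.32 MPa
τ_max = K·τ₀ = 1.1905 × 891.32 = 1061.1 MPa

1060 MPa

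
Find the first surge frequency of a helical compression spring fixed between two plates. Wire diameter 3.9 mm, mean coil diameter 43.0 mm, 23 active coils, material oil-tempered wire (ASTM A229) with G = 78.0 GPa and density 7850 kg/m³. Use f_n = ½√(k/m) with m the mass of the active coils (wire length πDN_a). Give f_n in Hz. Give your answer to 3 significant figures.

32.5 Hz

k = Gd⁴/(8D³N_a) = (78.0×10³)(3.9⁴)/(8·43.0³·23) = 1.2335 N/mm = 1233.5 N/m
Wire length L = πDN_a = π·43.0·23 = 3107 mm
m = ρ·(πd²/4)·L = 7850 × 11.946×10⁻⁶ m² × 3.107 m = 0.29136 kg
f_n = ½√(k/m) = 0.5·√(1233.5/0.29136) = 0.5·√(4233.5) = 32.533 Hz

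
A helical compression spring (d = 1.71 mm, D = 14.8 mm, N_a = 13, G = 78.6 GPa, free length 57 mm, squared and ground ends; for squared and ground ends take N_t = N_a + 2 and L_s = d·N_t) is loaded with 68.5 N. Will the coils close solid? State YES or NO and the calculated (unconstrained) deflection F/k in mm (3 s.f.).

k = Gd⁴/(8D³N_a) = (78.6×10³)(1.71⁴)/(8·14.8³·13) = 1.9934 N/mm
N_t = 15; L_s = 1.71·15 = 25.65 mm; δ_solid = L₀ − L_s = 57 − 25.65 = 31.35 mm
δ = F/k = 68.5/1.9934 = 34.364 mm
δ ≥ δ_solid → spring goes solid

YES, δ = 34.4 mm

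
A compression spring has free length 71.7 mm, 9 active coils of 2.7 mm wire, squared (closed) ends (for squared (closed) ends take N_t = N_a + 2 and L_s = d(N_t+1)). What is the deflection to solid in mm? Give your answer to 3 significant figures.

N_t = 11; L_s = 2.7·12 = 32.4 mm
δ_solid = L₀ − L_s = 71.7 − 32.4 = 39.3 mm

39.3 mm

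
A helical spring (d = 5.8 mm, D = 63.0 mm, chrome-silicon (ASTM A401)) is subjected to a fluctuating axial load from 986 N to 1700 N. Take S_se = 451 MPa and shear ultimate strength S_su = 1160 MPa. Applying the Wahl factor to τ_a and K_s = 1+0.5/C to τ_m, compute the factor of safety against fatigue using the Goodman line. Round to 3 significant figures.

0.577

C = D/d = 63.0/5.8 = 10.8621; K_W = (4C−1)/(4C−4)+0.615/C = 1.1327; K_s = 1+0.5/C = 1.0460
F_a = (F_max−F_min)/2 = 357 N; F_m = (F_max+F_min)/2 = 1343 N
τ_a = K_W·8F_aD/(πd³) = 1.1327 × 293.54 = 332.48 MPa
τ_m = K_s·8F_mD/(πd³) = 1.0460 × 1104.3 = 1155.1 MPa
Goodman: 1/n_f = τ_a/S_se + τ_m/S_su = 332.48/451 + 1155.1/1160 = 0.73721 + 0.99577 = 1.733
n_f = 1/1.733 = 0.577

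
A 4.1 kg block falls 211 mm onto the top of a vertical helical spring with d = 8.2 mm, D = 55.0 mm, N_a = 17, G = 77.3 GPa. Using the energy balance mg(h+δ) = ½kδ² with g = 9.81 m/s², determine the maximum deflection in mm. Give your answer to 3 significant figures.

35.9 mm

k = Gd⁴/(8D³N_a) = (77.3×10³)(8.2⁴)/(8·55.0³·17) = 15.446 N/mm
W = mg = 4.1 × 9.81 = 40.221 N
½kδ² − Wδ − Wh = 0 → δ = (W + √(W² + 2kWh))/k
δ = (40.221 + √(1617.7 + 262164))/15.446 = (40.221 + 513.6)/15.446 = 35.856 mm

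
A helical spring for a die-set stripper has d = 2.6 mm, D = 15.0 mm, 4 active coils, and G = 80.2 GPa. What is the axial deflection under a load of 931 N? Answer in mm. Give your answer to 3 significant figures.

k = Gd⁴/(8D³N_a) = (80.2×10³)(2.6⁴)/(8·15.0³·4) = 33.935 N/mm
δ = F/k = 931 / 33.935 = 27.435 mm

27.4 mm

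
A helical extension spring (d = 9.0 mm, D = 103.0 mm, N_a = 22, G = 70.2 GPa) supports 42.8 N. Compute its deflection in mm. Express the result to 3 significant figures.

k = Gd⁴/(8D³N_a) = (70.2×10³)(9.0⁴)/(8·103.0³·22) = 2.3949 N/mm
δ = F/k = 42.8 / 2.3949 = 17.871 mm

17.9 mm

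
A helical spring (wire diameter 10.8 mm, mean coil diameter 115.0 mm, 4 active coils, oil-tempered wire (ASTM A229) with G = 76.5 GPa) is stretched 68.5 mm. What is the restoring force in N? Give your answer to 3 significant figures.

k = Gd⁴/(8D³N_a) = (76.5×10³)(10.8⁴)/(8·115.0³·4) = 21.385 N/mm
F = k·δ = 21.385 × 68.5 = 1464.9 N

1460 N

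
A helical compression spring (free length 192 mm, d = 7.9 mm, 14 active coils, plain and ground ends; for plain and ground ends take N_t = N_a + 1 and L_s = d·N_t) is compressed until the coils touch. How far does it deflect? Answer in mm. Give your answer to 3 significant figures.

N_t = 15; L_s = 7.9·15 = 118.5 mm
δ_solid = L₀ − L_s = 192 − 118.5 = 73.5 mm

73.5 mm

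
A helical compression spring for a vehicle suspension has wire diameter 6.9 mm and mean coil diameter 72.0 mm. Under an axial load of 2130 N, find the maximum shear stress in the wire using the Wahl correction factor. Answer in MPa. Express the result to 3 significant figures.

Spring index C = D/d = 72.0/6.9 = 10.4348
K_W = (4C−1)/(4C−4) + 0.615/C = 40.739/37.739 + 0.0589 = 1.1384
τ₀ = 8FD/(πd³) = 8·2130·72.0/(π·6.9³) = 1.22688e+06/1032 = 1188.8 MPa
τ_max = K·τ₀ = 1.1384 × 1188.8 = 1353.4 MPa

1350 MPa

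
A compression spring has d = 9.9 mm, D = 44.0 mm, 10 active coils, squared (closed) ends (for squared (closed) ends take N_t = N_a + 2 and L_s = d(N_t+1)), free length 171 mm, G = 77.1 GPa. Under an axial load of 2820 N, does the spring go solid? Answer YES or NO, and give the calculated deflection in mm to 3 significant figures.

k = Gd⁴/(8D³N_a) = (77.1×10³)(9.9⁴)/(8·44.0³·10) = 108.68 N/mm
N_t = 12; L_s = 9.9·13 = 128.7 mm; δ_solid = L₀ − L_s = 171 − 128.7 = 42.3 mm
δ = F/k = 2820/108.68 = 25.948 mm
δ < δ_solid → spring does not go solid

NO, δ = 25.9 mm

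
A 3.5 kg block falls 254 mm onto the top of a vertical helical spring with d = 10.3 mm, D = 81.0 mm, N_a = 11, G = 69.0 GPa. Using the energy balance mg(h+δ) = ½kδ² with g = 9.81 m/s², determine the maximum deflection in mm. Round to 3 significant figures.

k = Gd⁴/(8D³N_a) = (69.0×10³)(10.3⁴)/(8·81.0³·11) = 16.606 N/mm
W = mg = 3.5 × 9.81 = 34.335 N
½kδ² − Wδ − Wh = 0 → δ = (W + √(W² + 2kWh))/k
δ = (34.335 + √(1178.9 + 289642))/16.606 = (34.335 + 539.28)/16.606 = 34.543 mm

34.5 mm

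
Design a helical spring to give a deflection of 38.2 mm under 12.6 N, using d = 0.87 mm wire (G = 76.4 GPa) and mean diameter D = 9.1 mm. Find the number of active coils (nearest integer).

Required rate k = F/δ = 12.6/38.2 = 0.32984 N/mm
N_a = Gd⁴/(8D³k) = (76.4×10³ × 0.87⁴)/(8 × 9.1³ × 0.32984)
    = 43769.4 / 1988.48 = 22.01 → 22 coils

22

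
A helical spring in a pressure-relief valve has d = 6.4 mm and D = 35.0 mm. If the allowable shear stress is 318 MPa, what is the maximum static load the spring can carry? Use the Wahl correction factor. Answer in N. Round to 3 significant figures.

C = D/d = 35.0/6.4 = 5.4688
K_W = (4C−1)/(4C−4) + 0.615/C = 20.875/17.875 + 0.1125 = 1.2803
τ_max = K·8FD/(πd³) → F_max = τ_allow·πd³/(8DK)
F_max = 318·π·6.4³/(8·35.0·1.2803) = 2.6189e+05/358.48 = 730.55 N

731 N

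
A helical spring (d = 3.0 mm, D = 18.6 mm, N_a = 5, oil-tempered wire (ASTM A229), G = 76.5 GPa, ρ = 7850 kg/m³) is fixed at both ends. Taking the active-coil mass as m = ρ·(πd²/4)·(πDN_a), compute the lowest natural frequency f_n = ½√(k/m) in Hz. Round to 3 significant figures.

k = Gd⁴/(8D³N_a) = (76.5×10³)(3.0⁴)/(8·18.6³·5) = 24.074 N/mm = 24074 N/m
Wire length L = πDN_a = π·18.6·5 = 292.17 mm
m = ρ·(πd²/4)·L = 7850 × 7.0686×10⁻⁶ m² × 0.29217 m = 0.016212 kg
f_n = ½√(k/m) = 0.5·√(24074/0.016212) = 0.5·√(1.485e+06) = 609.29 Hz

609 Hz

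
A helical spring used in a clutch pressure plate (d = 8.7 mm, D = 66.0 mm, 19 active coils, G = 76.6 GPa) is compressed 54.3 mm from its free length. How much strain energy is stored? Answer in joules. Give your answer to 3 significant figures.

14.8 J

k = Gd⁴/(8D³N_a) = (76.6×10³)(8.7⁴)/(8·66.0³·19) = 10.042 N/mm
U = ½kδ² = 0.5 × 10.042 × 54.3² = 14805 N·mm = 14.805 J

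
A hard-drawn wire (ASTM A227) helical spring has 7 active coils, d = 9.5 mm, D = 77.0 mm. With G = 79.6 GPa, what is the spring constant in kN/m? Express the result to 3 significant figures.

k = Gd⁴/(8D³N_a) = (79.6×10³ × 9.5⁴) / (8 × 77.0³ × 7)
  = 6.48347e+08 / 2.55658e+07 = 25.36 N/mm

25.4 kN/m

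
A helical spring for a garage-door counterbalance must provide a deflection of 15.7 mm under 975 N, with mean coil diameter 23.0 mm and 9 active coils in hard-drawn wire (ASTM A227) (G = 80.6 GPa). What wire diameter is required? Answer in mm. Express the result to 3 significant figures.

Required rate k = F/δ = 975/15.7 = 62.102 N/mm
d = (8D³N_a·k / G)^(1/4) = (8·23.0³·9·62.102 / (80.6×10³))^0.25
  = (674.97)^0.25 = 5.0971 mm

5.10 mm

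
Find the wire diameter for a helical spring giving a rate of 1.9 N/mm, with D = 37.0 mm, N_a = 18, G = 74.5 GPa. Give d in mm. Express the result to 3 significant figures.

3.69 mm

d = (8D³N_a·k / G)^(1/4) = (8·37.0³·18·1.9 / (74.5×10³))^0.25
  = (186.02)^0.25 = 3.6931 mm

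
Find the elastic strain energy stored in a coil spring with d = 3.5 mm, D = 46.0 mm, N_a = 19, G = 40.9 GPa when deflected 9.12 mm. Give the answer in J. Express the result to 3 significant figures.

k = Gd⁴/(8D³N_a) = (40.9×10³)(3.5⁴)/(8·46.0³·19) = 0.41484 N/mm
U = ½kδ² = 0.5 × 0.41484 × 9.12² = 17.252 N·mm = 0.017252 J

0.0173 J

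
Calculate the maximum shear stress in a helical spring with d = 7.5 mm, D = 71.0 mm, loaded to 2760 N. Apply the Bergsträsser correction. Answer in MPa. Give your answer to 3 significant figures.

Spring index C = D/d = 71.0/7.5 = 9.4667
K_B = (4C+2)/(4C−3) = 39.867/34.867 = 1.1434
τ₀ = 8FD/(πd³) = 8·2760·71.0/(π·7.5³) = 1.56768e+06/1325.4 = 1182.8 MPa
τ_max = K·τ₀ = 1.1434 × 1182.8 = 1352.5 MPa

1350 MPa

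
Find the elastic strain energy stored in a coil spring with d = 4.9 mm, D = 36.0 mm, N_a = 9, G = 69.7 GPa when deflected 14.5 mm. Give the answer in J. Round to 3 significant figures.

k = Gd⁴/(8D³N_a) = (69.7×10³)(4.9⁴)/(8·36.0³·9) = 11.961 N/mm
U = ½kδ² = 0.5 × 11.961 × 14.5² = 1257.4 N·mm = 1.2574 J

1.26 J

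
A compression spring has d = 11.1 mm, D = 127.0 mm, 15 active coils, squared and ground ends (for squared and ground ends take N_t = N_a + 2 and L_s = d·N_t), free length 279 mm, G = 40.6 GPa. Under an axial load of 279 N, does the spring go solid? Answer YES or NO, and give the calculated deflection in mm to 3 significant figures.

YES, δ = 111 mm

k = Gd⁴/(8D³N_a) = (40.6×10³)(11.1⁴)/(8·127.0³·15) = 2.5074 N/mm
N_t = 17; L_s = 11.1·17 = 188.7 mm; δ_solid = L₀ − L_s = 279 − 188.7 = 90.3 mm
δ = F/k = 279/2.5074 = 111.27 mm
δ ≥ δ_solid → spring goes solid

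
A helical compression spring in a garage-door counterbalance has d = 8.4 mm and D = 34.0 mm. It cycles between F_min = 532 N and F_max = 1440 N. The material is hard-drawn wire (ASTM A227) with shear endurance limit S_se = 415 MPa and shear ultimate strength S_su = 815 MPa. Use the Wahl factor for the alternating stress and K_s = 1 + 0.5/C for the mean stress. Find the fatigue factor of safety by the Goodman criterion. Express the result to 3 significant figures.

C = D/d = 34.0/8.4 = 4.0476; K_W = (4C−1)/(4C−4)+0.615/C = 1.3980; K_s = 1+0.5/C = 1.1235
F_a = (F_max−F_min)/2 = 454 N; F_m = (F_max+F_min)/2 = 986 N
τ_a = K_W·8F_aD/(πd³) = 1.3980 × 66.319 = 92.716 MPa
τ_m = K_s·8F_mD/(πd³) = 1.1235 × 144.03 = 161.82 MPa
Goodman: 1/n_f = τ_a/S_se + τ_m/S_su = 92.716/415 + 161.82/815 = 0.22341 + 0.19856 = 0.42197
n_f = 1/0.42197 = 2.37

2.37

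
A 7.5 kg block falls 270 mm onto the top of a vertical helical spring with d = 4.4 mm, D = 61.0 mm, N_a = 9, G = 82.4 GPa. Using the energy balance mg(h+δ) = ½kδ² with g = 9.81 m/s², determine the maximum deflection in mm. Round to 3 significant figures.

k = Gd⁴/(8D³N_a) = (82.4×10³)(4.4⁴)/(8·61.0³·9) = 1.8898 N/mm
W = mg = 7.5 × 9.81 = 73.575 N
½kδ² − Wδ − Wh = 0 → δ = (W + √(W² + 2kWh))/k
δ = (73.575 + √(5413.3 + 75082.7))/1.8898 = (73.575 + 283.72)/1.8898 = 189.06 mm

189 mm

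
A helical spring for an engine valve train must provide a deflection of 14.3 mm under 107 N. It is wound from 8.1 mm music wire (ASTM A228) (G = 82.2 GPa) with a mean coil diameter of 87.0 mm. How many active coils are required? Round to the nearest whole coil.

9

Required rate k = F/δ = 107/14.3 = 7.4825 N/mm
N_a = Gd⁴/(8D³k) = (82.2×10³ × 8.1⁴)/(8 × 87.0³ × 7.4825)
    = 3.53844e+08 / 3.94181e+07 = 8.977 → 9 coils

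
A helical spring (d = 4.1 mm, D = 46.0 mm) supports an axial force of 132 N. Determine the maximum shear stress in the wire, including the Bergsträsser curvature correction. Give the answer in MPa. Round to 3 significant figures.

Spring index C = D/d = 46.0/4.1 = 11.2195
K_B = (4C+2)/(4C−3) = 46.878/41.878 = 1.1194
τ₀ = 8FD/(πd³) = 8·132·46.0/(π·4.1³) = 48576/216.52 = 224.35 MPa
τ_max = K·τ₀ = 1.1194 × 224.35 = 251.13 MPa

251 MPa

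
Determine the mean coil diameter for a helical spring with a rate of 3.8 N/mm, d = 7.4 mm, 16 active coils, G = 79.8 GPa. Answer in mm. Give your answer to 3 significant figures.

78.9 mm

D = (Gd⁴/(8N_a·k))^(1/3) = (79.8×10³·7.4⁴/(8·16·3.8))^(1/3)
  = (491967)^(1/3) = 78.9427 mm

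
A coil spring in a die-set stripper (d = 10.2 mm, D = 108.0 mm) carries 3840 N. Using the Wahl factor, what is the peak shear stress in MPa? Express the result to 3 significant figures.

1130 MPa

Spring index C = D/d = 108.0/10.2 = 10.5882
K_W = (4C−1)/(4C−4) + 0.615/C = 41.353/38.353 + 0.0581 = 1.1363
τ₀ = 8FD/(πd³) = 8·3840·108.0/(π·10.2³) = 3.31776e+06/3333.9 = 995.16 MPa
τ_max = K·τ₀ = 1.1363 × 995.16 = 1130.8 MPa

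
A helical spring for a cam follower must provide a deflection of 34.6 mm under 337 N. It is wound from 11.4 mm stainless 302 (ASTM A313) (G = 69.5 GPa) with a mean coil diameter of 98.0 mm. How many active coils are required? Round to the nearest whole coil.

Required rate k = F/δ = 337/34.6 = 9.7399 N/mm
N_a = Gd⁴/(8D³k) = (69.5×10³ × 11.4⁴)/(8 × 98.0³ × 9.7399)
    = 1.17383e+09 / 7.33368e+07 = 16.01 → 16 coils

16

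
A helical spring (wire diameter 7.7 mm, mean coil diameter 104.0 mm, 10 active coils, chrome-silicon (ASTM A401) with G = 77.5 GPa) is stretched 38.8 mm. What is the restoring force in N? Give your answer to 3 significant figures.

117 N

k = Gd⁴/(8D³N_a) = (77.5×10³)(7.7⁴)/(8·104.0³·10) = 3.0274 N/mm
F = k·δ = 3.0274 × 38.8 = 117.46 N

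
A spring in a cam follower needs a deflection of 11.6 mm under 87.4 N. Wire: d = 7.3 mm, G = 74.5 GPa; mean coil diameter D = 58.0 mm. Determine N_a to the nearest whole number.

18

Required rate k = F/δ = 87.4/11.6 = 7.5345 N/mm
N_a = Gd⁴/(8D³k) = (74.5×10³ × 7.3⁴)/(8 × 58.0³ × 7.5345)
    = 2.11567e+08 / 1.17605e+07 = 17.99 → 18 coils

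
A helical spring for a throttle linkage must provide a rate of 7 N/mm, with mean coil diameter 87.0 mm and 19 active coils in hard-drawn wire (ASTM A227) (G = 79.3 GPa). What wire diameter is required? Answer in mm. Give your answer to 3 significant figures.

9.70 mm

d = (8D³N_a·k / G)^(1/4) = (8·87.0³·19·7 / (79.3×10³))^0.25
  = (8835.4)^0.25 = 9.6952 mm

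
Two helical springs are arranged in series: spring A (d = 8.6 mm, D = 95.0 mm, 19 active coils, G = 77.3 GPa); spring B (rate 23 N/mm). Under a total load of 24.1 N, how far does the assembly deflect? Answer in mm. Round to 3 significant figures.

8.48 mm

k_A = Gd⁴/(8D³N_a) = (77.3×10³)(8.6⁴)/(8·95.0³·19) = 3.2446 N/mm
Series: 1/k_eq = 1/3.2446 + 1/23 = 0.35168; k_eq = 2.8435 N/mm
δ = F/k_eq = 24.1/2.8435 = 8.4756 mm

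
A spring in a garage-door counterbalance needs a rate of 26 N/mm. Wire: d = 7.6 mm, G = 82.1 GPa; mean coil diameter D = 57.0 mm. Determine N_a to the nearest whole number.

N_a = Gd⁴/(8D³k) = (82.1×10³ × 7.6⁴)/(8 × 57.0³ × 26)
    = 2.73903e+08 / 3.85201e+07 = 7.111 → 7 coils

7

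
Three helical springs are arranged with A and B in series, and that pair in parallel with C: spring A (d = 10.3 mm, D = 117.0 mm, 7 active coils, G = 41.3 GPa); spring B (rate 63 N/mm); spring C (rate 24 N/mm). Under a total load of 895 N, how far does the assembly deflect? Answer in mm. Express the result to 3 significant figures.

31.1 mm

k_A = Gd⁴/(8D³N_a) = (41.3×10³)(10.3⁴)/(8·117.0³·7) = 5.1827 N/mm
Springs A,B series: k_AB = 1/(1/5.1827+1/63) = 4.7887 N/mm; parallel with C: k_eq = 4.7887+24 = 28.789 N/mm
δ = F/k_eq = 895/28.789 = 31.089 mm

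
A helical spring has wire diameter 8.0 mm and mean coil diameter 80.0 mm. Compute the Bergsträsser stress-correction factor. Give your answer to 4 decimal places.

1.1351

C = D/d = 80.0/8.0 = 10.0000
K_B = (4C+2)/(4C−3) = 42.000/37.000 = 1.1351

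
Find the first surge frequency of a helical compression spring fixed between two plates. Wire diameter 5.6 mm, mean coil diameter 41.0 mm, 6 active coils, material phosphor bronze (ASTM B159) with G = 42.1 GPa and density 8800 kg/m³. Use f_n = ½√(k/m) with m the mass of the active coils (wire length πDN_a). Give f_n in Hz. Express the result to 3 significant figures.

k = Gd⁴/(8D³N_a) = (42.1×10³)(5.6⁴)/(8·41.0³·6) = 12.515 N/mm = 12515 N/m
Wire length L = πDN_a = π·41.0·6 = 772.83 mm
m = ρ·(πd²/4)·L = 8800 × 24.63×10⁻⁶ m² × 0.77283 m = 0.16751 kg
f_n = ½√(k/m) = 0.5·√(12515/0.16751) = 0.5·√(74715) = 136.67 Hz

137 Hz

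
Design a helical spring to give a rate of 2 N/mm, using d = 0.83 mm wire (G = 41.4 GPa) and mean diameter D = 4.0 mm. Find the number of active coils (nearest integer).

N_a = Gd⁴/(8D³k) = (41.4×10³ × 0.83⁴)/(8 × 4.0³ × 2)
    = 19647.7 / 1024 = 19.19 → 19 coils

19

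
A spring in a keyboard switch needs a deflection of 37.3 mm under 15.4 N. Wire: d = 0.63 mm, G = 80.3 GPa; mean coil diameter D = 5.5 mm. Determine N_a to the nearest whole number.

Required rate k = F/δ = 15.4/37.3 = 0.41287 N/mm
N_a = Gd⁴/(8D³k) = (80.3×10³ × 0.63⁴)/(8 × 5.5³ × 0.41287)
    = 12649.6 / 549.528 = 23.02 → 23 coils

23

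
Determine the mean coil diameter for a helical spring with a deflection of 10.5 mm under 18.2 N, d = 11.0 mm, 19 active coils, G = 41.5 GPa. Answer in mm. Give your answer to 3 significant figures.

Required rate k = F/δ = 18.2/10.5 = 1.7333 N/mm
D = (Gd⁴/(8N_a·k))^(1/3) = (41.5×10³·11.0⁴/(8·19·1.7333))^(1/3)
  = (2.30618e+06)^(1/3) = 132.1187 mm

132 mm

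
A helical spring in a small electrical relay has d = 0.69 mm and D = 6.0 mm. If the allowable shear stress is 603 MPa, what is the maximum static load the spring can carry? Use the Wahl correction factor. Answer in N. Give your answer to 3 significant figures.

C = D/d = 6.0/0.69 = 8.6957
K_W = (4C−1)/(4C−4) + 0.615/C = 33.783/30.783 + 0.0707 = 1.1682
τ_max = K·8FD/(πd³) → F_max = τ_allow·πd³/(8DK)
F_max = 603·π·0.69³/(8·6.0·1.1682) = 622.32/56.073 = 11.098 N

11.1 N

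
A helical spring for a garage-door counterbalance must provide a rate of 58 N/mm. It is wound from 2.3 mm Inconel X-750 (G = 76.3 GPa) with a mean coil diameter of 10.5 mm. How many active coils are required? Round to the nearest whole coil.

N_a = Gd⁴/(8D³k) = (76.3×10³ × 2.3⁴)/(8 × 10.5³ × 58)
    = 2.13519e+06 / 537138 = 3.975 → 4 coils

4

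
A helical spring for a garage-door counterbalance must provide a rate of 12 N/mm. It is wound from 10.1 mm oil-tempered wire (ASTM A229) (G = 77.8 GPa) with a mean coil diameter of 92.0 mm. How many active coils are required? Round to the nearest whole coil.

N_a = Gd⁴/(8D³k) = (77.8×10³ × 10.1⁴)/(8 × 92.0³ × 12)
    = 8.0959e+08 / 7.4754e+07 = 10.83 → 11 coils

11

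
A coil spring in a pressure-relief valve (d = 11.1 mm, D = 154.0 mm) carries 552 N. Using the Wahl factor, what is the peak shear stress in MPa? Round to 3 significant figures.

175 MPa

Spring index C = D/d = 154.0/11.1 = 13.8739
K_W = (4C−1)/(4C−4) + 0.615/C = 54.495/51.495 + 0.0443 = 1.1026
τ₀ = 8FD/(πd³) = 8·552·154.0/(π·11.1³) = 680064/4296.5 = 158.28 MPa
τ_max = K·τ₀ = 1.1026 × 158.28 = 174.52 MPa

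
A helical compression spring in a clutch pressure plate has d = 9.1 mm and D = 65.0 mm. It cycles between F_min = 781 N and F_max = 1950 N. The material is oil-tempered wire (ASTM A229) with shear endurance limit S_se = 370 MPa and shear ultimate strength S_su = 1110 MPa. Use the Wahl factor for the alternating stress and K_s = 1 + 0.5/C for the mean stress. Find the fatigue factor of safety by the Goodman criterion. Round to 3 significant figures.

1.41

C = D/d = 65.0/9.1 = 7.1429; K_W = (4C−1)/(4C−4)+0.615/C = 1.2082; K_s = 1+0.5/C = 1.0700
F_a = (F_max−F_min)/2 = 584.5 N; F_m = (F_max+F_min)/2 = 1365.5 N
τ_a = K_W·8F_aD/(πd³) = 1.2082 × 128.38 = 155.11 MPa
τ_m = K_s·8F_mD/(πd³) = 1.0700 × 299.93 = 320.93 MPa
Goodman: 1/n_f = τ_a/S_se + τ_m/S_su = 155.11/370 + 320.93/1110 = 0.41923 + 0.28912 = 0.70835
n_f = 1/0.70835 = 1.412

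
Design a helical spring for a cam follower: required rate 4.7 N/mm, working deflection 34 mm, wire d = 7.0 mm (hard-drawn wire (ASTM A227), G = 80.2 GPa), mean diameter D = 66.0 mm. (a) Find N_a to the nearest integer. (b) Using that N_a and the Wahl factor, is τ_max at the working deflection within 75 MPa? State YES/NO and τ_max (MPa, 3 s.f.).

(a) 18 coils; (b) NO, τ_max = 89.4 MPa

N_a = Gd⁴/(8D³k) = (80.2×10³)(7.0⁴)/(8·66.0³·4.7) = 17.81 → N_a = 18
Actual rate k = Gd⁴/(8D³·18) = 4.6513 N/mm
Working load F = kδ = 4.6513·34 = 158.14 N
C = 66.0/7.0 = 9.4286; K_W = (4C−1)/(4C−4)+0.615/C = 1.1542
τ_max = K_W·8FD/(πd³) = 1.1542·77.489 = 89.439 MPa
τ_max > 75 MPa → exceeds allowable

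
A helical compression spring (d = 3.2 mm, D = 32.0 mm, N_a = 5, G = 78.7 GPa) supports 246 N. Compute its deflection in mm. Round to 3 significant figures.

k = Gd⁴/(8D³N_a) = (78.7×10³)(3.2⁴)/(8·32.0³·5) = 6.296 N/mm
δ = F/k = 246 / 6.296 = 39.072 mm

39.1 mm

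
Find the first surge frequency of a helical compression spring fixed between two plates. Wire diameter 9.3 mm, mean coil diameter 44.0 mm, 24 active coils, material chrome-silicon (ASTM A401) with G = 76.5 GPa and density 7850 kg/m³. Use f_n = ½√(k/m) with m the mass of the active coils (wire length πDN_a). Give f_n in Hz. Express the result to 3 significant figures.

k = Gd⁴/(8D³N_a) = (76.5×10³)(9.3⁴)/(8·44.0³·24) = 34.989 N/mm = 34989 N/m
Wire length L = πDN_a = π·44.0·24 = 3317.5 mm
m = ρ·(πd²/4)·L = 7850 × 67.929×10⁻⁶ m² × 3.3175 m = 1.769 kg
f_n = ½√(k/m) = 0.5·√(34989/1.769) = 0.5·√(19779) = 70.318 Hz

70.3 Hz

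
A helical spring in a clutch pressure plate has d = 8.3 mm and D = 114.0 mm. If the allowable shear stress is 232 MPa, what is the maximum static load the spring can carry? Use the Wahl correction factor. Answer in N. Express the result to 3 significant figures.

414 N

C = D/d = 114.0/8.3 = 13.7349
K_W = (4C−1)/(4C−4) + 0.615/C = 53.940/50.940 + 0.0448 = 1.1037
τ_max = K·8FD/(πd³) → F_max = τ_allow·πd³/(8DK)
F_max = 232·π·8.3³/(8·114.0·1.1037) = 4.1675e+05/1006.5 = 414.04 N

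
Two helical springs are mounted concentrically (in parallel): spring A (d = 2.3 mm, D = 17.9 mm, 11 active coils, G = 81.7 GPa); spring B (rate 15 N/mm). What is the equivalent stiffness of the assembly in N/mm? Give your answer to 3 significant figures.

k_A = Gd⁴/(8D³N_a) = (81.7×10³)(2.3⁴)/(8·17.9³·11) = 4.5299 N/mm
Parallel: k_eq = 4.5299 + 15 = 19.53 N/mm

19.5 N/mm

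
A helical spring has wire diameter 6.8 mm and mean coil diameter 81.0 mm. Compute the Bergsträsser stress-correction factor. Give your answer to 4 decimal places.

C = D/d = 81.0/6.8 = 11.9118
K_B = (4C+2)/(4C−3) = 49.647/44.647 = 1.1120

1.1120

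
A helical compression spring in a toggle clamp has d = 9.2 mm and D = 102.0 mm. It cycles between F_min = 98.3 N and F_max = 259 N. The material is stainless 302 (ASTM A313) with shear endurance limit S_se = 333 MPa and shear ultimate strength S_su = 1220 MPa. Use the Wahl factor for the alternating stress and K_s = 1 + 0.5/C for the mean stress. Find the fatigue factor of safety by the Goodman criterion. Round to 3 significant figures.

7.04

C = D/d = 102.0/9.2 = 11.0870; K_W = (4C−1)/(4C−4)+0.615/C = 1.1298; K_s = 1+0.5/C = 1.0451
F_a = (F_max−F_min)/2 = 80.35 N; F_m = (F_max+F_min)/2 = 178.65 N
τ_a = K_W·8F_aD/(πd³) = 1.1298 × 26.802 = 30.281 MPa
τ_m = K_s·8F_mD/(πd³) = 1.0451 × 59.591 = 62.278 MPa
Goodman: 1/n_f = τ_a/S_se + τ_m/S_su = 30.281/333 + 62.278/1220 = 0.09093 + 0.05105 = 0.14198
n_f = 1/0.14198 = 7.043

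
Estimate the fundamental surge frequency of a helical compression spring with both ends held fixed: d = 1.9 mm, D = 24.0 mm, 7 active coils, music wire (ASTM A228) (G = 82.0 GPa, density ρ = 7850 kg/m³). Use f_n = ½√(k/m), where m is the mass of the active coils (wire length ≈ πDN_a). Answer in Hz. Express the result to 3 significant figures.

171 Hz

k = Gd⁴/(8D³N_a) = (82.0×10³)(1.9⁴)/(8·24.0³·7) = 1.3804 N/mm = 1380.4 N/m
Wire length L = πDN_a = π·24.0·7 = 527.79 mm
m = ρ·(πd²/4)·L = 7850 × 2.8353×10⁻⁶ m² × 0.52779 m = 0.011747 kg
f_n = ½√(k/m) = 0.5·√(1380.4/0.011747) = 0.5·√(1.1751e+05) = 171.4 Hz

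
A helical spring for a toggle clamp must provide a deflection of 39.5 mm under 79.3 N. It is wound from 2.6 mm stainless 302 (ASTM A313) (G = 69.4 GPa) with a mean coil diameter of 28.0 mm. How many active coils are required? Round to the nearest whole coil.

Required rate k = F/δ = 79.3/39.5 = 2.0076 N/mm
N_a = Gd⁴/(8D³k) = (69.4×10³ × 2.6⁴)/(8 × 28.0³ × 2.0076)
    = 3.17141e+06 / 352566 = 8.995 → 9 coils

9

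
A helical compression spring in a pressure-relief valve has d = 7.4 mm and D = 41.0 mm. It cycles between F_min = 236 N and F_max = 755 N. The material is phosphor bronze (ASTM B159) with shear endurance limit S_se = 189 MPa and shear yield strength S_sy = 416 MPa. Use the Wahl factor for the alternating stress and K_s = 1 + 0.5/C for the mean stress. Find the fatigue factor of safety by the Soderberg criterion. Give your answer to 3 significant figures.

1.27

C = D/d = 41.0/7.4 = 5.5405; K_W = (4C−1)/(4C−4)+0.615/C = 1.2762; K_s = 1+0.5/C = 1.0902
F_a = (F_max−F_min)/2 = 259.5 N; F_m = (F_max+F_min)/2 = 495.5 N
τ_a = K_W·8F_aD/(πd³) = 1.2762 × 66.86 = 85.325 MPa
τ_m = K_s·8F_mD/(πd³) = 1.0902 × 127.67 = 139.19 MPa
Soderberg: 1/n_f = τ_a/S_se + τ_m/S_sy = 85.325/189 + 139.19/416 = 0.45146 + 0.33458 = 0.78604
n_f = 1/0.78604 = 1.272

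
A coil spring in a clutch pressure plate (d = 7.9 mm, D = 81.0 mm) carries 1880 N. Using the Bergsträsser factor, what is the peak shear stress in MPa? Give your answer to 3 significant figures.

Spring index C = D/d = 81.0/7.9 = 10.2532
K_B = (4C+2)/(4C−3) = 43.013/38.013 = 1.1315
τ₀ = 8FD/(πd³) = 8·1880·81.0/(π·7.9³) = 1.21824e+06/1548.9 = 786.51 MPa
τ_max = K·τ₀ = 1.1315 × 786.51 = 889.96 MPa

890 MPa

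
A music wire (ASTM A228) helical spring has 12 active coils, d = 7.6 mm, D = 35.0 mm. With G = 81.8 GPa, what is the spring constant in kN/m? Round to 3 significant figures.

k = Gd⁴/(8D³N_a) = (81.8×10³ × 7.6⁴) / (8 × 35.0³ × 12)
  = 2.72903e+08 / 4.116e+06 = 66.303 N/mm

66.3 kN/m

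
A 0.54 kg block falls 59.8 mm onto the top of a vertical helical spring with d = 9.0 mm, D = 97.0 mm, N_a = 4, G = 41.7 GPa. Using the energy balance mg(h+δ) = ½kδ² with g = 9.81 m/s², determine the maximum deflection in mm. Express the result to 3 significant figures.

8.81 mm

k = Gd⁴/(8D³N_a) = (41.7×10³)(9.0⁴)/(8·97.0³·4) = 9.3679 N/mm
W = mg = 0.54 × 9.81 = 5.2974 N
½kδ² − Wδ − Wh = 0 → δ = (W + √(W² + 2kWh))/k
δ = (5.2974 + √(28.062 + 5935.19))/9.3679 = (5.2974 + 77.222)/9.3679 = 8.8088 mm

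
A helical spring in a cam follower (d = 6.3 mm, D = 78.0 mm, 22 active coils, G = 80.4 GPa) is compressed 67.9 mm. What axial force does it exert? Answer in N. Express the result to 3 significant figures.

k = Gd⁴/(8D³N_a) = (80.4×10³)(6.3⁴)/(8·78.0³·22) = 1.5164 N/mm
F = k·δ = 1.5164 × 67.9 = 102.97 N

103 N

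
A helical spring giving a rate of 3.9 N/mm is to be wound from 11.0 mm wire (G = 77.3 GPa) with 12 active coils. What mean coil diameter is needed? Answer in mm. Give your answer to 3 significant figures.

145 mm

D = (Gd⁴/(8N_a·k))^(1/3) = (77.3×10³·11.0⁴/(8·12·3.9))^(1/3)
  = (3.02283e+06)^(1/3) = 144.5900 mm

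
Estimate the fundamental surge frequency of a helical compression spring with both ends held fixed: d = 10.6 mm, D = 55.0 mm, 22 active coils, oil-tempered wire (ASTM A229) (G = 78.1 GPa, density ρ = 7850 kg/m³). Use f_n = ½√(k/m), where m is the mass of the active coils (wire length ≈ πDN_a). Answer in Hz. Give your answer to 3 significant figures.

k = Gd⁴/(8D³N_a) = (78.1×10³)(10.6⁴)/(8·55.0³·22) = 33.672 N/mm = 33672 N/m
Wire length L = πDN_a = π·55.0·22 = 3801.3 mm
m = ρ·(πd²/4)·L = 7850 × 88.247×10⁻⁶ m² × 3.8013 m = 2.6333 kg
f_n = ½√(k/m) = 0.5·√(33672/2.6333) = 0.5·√(12787) = 56.54 Hz

56.5 Hz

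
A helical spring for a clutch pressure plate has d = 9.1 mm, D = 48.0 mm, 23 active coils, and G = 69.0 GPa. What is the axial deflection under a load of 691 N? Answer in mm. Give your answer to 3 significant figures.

29.7 mm

k = Gd⁴/(8D³N_a) = (69.0×10³)(9.1⁴)/(8·48.0³·23) = 23.253 N/mm
δ = F/k = 691 / 23.253 = 29.717 mm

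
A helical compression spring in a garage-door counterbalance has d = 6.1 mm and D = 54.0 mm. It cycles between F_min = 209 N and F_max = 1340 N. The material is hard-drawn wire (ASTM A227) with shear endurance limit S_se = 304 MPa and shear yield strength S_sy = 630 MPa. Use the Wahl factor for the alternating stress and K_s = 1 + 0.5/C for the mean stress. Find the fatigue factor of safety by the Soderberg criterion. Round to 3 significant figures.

0.476

C = D/d = 54.0/6.1 = 8.8525; K_W = (4C−1)/(4C−4)+0.615/C = 1.1650; K_s = 1+0.5/C = 1.0565
F_a = (F_max−F_min)/2 = 565.5 N; F_m = (F_max+F_min)/2 = 774.5 N
τ_a = K_W·8F_aD/(πd³) = 1.1650 × 342.59 = 399.11 MPa
τ_m = K_s·8F_mD/(πd³) = 1.0565 × 469.21 = 495.71 MPa
Soderberg: 1/n_f = τ_a/S_se + τ_m/S_sy = 399.11/304 + 495.71/630 = 1.31287 + 0.78684 = 2.0997
n_f = 1/2.0997 = 0.4763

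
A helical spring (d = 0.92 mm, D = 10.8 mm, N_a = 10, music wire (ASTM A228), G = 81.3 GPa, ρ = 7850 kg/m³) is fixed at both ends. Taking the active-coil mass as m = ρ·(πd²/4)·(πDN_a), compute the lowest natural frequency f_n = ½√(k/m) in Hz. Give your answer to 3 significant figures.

286 Hz

k = Gd⁴/(8D³N_a) = (81.3×10³)(0.92⁴)/(8·10.8³·10) = 0.57794 N/mm = 577.94 N/m
Wire length L = πDN_a = π·10.8·10 = 339.29 mm
m = ρ·(πd²/4)·L = 7850 × 0.66476×10⁻⁶ m² × 0.33929 m = 0.0017706 kg
f_n = ½√(k/m) = 0.5·√(577.94/0.0017706) = 0.5·√(3.2642e+05) = 285.66 Hz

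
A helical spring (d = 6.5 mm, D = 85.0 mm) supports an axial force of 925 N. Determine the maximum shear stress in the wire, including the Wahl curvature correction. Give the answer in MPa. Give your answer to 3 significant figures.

Spring index C = D/d = 85.0/6.5 = 13.0769
K_W = (4C−1)/(4C−4) + 0.615/C = 51.308/48.308 + 0.0470 = 1.1091
τ₀ = 8FD/(πd³) = 8·925·85.0/(π·6.5³) = 629000/862.76 = 729.06 MPa
τ_max = K·τ₀ = 1.1091 × 729.06 = 808.62 MPa

809 MPa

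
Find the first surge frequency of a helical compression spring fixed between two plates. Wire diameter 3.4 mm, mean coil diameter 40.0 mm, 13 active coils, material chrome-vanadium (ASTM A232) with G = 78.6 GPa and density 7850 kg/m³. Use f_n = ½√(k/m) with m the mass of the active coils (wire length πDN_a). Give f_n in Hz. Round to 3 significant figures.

58.2 Hz

k = Gd⁴/(8D³N_a) = (78.6×10³)(3.4⁴)/(8·40.0³·13) = 1.5781 N/mm = 1578.1 N/m
Wire length L = πDN_a = π·40.0·13 = 1633.6 mm
m = ρ·(πd²/4)·L = 7850 × 9.0792×10⁻⁶ m² × 1.6336 m = 0.11643 kg
f_n = ½√(k/m) = 0.5·√(1578.1/0.11643) = 0.5·√(13554) = 58.21 Hz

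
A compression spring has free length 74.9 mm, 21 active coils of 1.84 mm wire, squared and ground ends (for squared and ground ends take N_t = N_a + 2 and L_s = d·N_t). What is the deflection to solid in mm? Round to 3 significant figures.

32.6 mm

N_t = 23; L_s = 1.84·23 = 42.32 mm
δ_solid = L₀ − L_s = 74.9 − 42.32 = 32.58 mm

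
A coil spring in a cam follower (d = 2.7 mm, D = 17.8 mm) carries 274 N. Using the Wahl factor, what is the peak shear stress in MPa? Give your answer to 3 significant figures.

Spring index C = D/d = 17.8/2.7 = 6.5926
K_W = (4C−1)/(4C−4) + 0.615/C = 25.370/22.370 + 0.0933 = 1.2274
τ₀ = 8FD/(πd³) = 8·274·17.8/(π·2.7³) = 39017.6/61.836 = 630.99 MPa
τ_max = K·τ₀ = 1.2274 × 630.99 = 774.47 MPa

774 MPa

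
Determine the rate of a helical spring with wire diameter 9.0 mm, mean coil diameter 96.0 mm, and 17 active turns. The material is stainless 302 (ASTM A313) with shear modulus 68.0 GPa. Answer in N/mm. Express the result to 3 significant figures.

k = Gd⁴/(8D³N_a) = (68.0×10³ × 9.0⁴) / (8 × 96.0³ × 17)
  = 4.46148e+08 / 1.20324e+08 = 3.7079 N/mm

3.71 N/mm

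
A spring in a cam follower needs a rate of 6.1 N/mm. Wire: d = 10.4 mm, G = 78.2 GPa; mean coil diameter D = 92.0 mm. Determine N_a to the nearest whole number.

N_a = Gd⁴/(8D³k) = (78.2×10³ × 10.4⁴)/(8 × 92.0³ × 6.1)
    = 9.14829e+08 / 3.8e+07 = 24.07 → 24 coils

24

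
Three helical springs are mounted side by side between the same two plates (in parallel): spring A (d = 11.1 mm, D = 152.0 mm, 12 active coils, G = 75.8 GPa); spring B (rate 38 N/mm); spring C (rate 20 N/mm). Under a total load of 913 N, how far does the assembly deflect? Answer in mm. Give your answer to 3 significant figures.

k_A = Gd⁴/(8D³N_a) = (75.8×10³)(11.1⁴)/(8·152.0³·12) = 3.4132 N/mm
Parallel: k_eq = 3.4132 + 38 + 20 = 61.413 N/mm
δ = F/k_eq = 913/61.413 = 14.867 mm

14.9 mm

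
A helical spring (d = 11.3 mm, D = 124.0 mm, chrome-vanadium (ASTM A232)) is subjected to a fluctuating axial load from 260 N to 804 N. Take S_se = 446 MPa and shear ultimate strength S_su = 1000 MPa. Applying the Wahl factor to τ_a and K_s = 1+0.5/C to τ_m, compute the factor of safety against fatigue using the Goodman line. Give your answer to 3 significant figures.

C = D/d = 124.0/11.3 = 10.9735; K_W = (4C−1)/(4C−4)+0.615/C = 1.1312; K_s = 1+0.5/C = 1.0456
F_a = (F_max−F_min)/2 = 272 N; F_m = (F_max+F_min)/2 = 532 N
τ_a = K_W·8F_aD/(πd³) = 1.1312 × 59.524 = 67.337 MPa
τ_m = K_s·8F_mD/(πd³) = 1.0456 × 116.42 = 121.73 MPa
Goodman: 1/n_f = τ_a/S_se + τ_m/S_su = 67.337/446 + 121.73/1000 = 0.15098 + 0.12173 = 0.27271
n_f = 1/0.27271 = 3.667

3.67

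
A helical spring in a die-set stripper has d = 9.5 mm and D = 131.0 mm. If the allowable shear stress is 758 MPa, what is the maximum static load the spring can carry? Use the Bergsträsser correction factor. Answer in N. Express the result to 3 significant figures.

C = D/d = 131.0/9.5 = 13.7895
K_B = (4C+2)/(4C−3) = 57.158/52.158 = 1.0959
τ_max = K·8FD/(πd³) → F_max = τ_allow·πd³/(8DK)
F_max = 758·π·9.5³/(8·131.0·1.0959) = 2.0417e+06/1148.5 = 1777.8 N

1780 N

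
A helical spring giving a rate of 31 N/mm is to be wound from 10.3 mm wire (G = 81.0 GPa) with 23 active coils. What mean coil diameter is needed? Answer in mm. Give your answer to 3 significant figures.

D = (Gd⁴/(8N_a·k))^(1/3) = (81.0×10³·10.3⁴/(8·23·31))^(1/3)
  = (159829)^(1/3) = 54.2690 mm

54.3 mm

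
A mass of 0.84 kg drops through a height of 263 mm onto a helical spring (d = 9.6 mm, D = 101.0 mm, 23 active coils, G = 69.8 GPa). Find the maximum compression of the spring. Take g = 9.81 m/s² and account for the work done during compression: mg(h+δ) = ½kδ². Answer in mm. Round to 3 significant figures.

k = Gd⁴/(8D³N_a) = (69.8×10³)(9.6⁴)/(8·101.0³·23) = 3.1272 N/mm
W = mg = 0.84 × 9.81 = 8.2404 N
½kδ² − Wδ − Wh = 0 → δ = (W + √(W² + 2kWh))/k
δ = (8.2404 + √(67.904 + 13554.8))/3.1272 = (8.2404 + 116.72)/3.1272 = 39.958 mm

40.0 mm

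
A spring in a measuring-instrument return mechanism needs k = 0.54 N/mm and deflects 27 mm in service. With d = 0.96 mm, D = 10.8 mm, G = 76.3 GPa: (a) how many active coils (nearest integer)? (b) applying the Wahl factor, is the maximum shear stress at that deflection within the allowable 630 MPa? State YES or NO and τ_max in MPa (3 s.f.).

(a) 12 coils; (b) YES, τ_max = 507 MPa

N_a = Gd⁴/(8D³k) = (76.3×10³)(0.96⁴)/(8·10.8³·0.54) = 11.91 → N_a = 12
Actual rate k = Gd⁴/(8D³·12) = 0.53588 N/mm
Working load F = kδ = 0.53588·27 = 14.469 N
C = 10.8/0.96 = 11.2500; K_W = (4C−1)/(4C−4)+0.615/C = 1.1278
τ_max = K_W·8FD/(πd³) = 1.1278·449.76 = 507.26 MPa
τ_max ≤ 630 MPa → acceptable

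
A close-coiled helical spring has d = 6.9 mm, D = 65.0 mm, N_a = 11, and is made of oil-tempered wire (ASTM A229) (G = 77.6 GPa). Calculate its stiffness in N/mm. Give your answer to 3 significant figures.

7.28 N/mm

k = Gd⁴/(8D³N_a) = (77.6×10³ × 6.9⁴) / (8 × 65.0³ × 11)
  = 1.75897e+08 / 2.4167e+07 = 7.2784 N/mm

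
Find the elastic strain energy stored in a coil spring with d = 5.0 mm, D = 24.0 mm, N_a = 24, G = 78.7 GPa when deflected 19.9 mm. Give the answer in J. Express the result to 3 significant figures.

3.67 J

k = Gd⁴/(8D³N_a) = (78.7×10³)(5.0⁴)/(8·24.0³·24) = 18.532 N/mm
U = ½kδ² = 0.5 × 18.532 × 19.9² = 3669.4 N·mm = 3.6694 J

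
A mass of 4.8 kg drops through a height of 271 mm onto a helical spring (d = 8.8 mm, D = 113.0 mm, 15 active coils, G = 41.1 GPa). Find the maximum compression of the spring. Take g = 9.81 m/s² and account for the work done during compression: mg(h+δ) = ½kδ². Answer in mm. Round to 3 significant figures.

k = Gd⁴/(8D³N_a) = (41.1×10³)(8.8⁴)/(8·113.0³·15) = 1.4235 N/mm
W = mg = 4.8 × 9.81 = 47.088 N
½kδ² − Wδ − Wh = 0 → δ = (W + √(W² + 2kWh))/k
δ = (47.088 + √(2217.3 + 36330))/1.4235 = (47.088 + 196.33)/1.4235 = 171 mm

171 mm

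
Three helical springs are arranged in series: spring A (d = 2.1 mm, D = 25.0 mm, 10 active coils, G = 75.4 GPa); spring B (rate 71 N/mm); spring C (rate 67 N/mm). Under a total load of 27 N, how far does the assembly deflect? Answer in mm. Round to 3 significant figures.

k_A = Gd⁴/(8D³N_a) = (75.4×10³)(2.1⁴)/(8·25.0³·10) = 1.1731 N/mm
Series: 1/k_eq = 1/1.1731 + 1/71 + 1/67 = 0.88145; k_eq = 1.1345 N/mm
δ = F/k_eq = 27/1.1345 = 23.799 mm

23.8 mm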